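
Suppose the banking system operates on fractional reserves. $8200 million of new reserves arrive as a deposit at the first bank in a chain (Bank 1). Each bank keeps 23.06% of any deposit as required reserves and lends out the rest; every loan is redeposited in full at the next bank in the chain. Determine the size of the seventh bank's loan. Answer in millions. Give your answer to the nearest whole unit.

$1309 million

Each bank lends a fraction (1 − rr) = 0.7694 of the deposit it receives, so Bank 7 receives 8200·0.7694^6 and lends 8200·0.7694^7 ≈ 1308.8176 million.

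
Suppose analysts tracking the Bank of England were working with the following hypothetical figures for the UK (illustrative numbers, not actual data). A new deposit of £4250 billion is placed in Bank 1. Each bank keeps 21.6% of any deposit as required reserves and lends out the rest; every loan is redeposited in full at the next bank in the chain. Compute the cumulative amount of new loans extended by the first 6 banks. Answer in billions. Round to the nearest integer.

£11844 billion

Bank i lends (1 − rr)^i of the original deposit: Bank 1 lends 4250·0.7840 = 3332.0000, Bank 2 lends 4250·0.7840² = 2612.2880, and so on.
Summing a geometric series: total = 4250·[0.7840·(1 − 0.7840^6) / (1 − 0.7840)] ≈ 11843.7442 billion.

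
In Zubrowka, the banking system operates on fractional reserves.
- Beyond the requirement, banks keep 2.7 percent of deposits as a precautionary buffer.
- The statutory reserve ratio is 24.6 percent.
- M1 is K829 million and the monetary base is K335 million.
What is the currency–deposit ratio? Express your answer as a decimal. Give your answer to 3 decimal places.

Using m = M/MB = 829/335 ≈ 2.474627. From m = (1 + c)/(c + rr + e), rearranging gives 1 + c = m·(c + rr + e), so c·(1 − m) = m·(rr + e) − 1.
Hence c = [m·(rr + e) − 1]/(1 − m) = [2.474627 × (0.246 + 0.027) − 1] / (1 − 2.474627) ≈ 0.220006.

0.220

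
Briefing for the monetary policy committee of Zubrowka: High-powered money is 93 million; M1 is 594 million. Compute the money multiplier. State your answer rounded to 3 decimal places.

6.387

The money multiplier is m = M / MB = 594 / 93 ≈ 6.38710.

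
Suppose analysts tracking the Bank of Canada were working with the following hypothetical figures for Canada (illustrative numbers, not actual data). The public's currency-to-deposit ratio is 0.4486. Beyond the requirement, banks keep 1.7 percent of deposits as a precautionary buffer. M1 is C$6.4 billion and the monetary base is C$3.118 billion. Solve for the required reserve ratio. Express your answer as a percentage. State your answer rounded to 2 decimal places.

Using m = M/MB = 6.4/3.118 ≈ 2.052598. Since m = (1 + c)/(c + rr + e), the denominator satisfies c + rr + e = (1 + c)/m = (1 + 0.4486) / 2.052598 ≈ 0.705740.
With c = 0.4486 and e = 0.017, the required reserve ratio is 0.705740 − 0.4486 − 0.017 = 0.24014.

24.01%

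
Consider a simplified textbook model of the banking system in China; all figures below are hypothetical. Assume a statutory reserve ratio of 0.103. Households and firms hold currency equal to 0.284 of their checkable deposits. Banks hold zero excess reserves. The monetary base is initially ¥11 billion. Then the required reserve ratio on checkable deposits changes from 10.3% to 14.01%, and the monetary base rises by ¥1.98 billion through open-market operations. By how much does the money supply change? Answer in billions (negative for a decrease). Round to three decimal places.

¥2.802 billion

Before: m₁ = (1 + 0.284) / (0.103 + 0.284) ≈ 3.317829, MB₁ = 11, so M₁ = 3.317829 × 11 ≈ 36.4961 billion.
After: m₂ = (1 + 0.284) / (0.1401 + 0.284) ≈ 3.027588, MB₂ = 11 + 1.98 = 12.98, so M₂ = 3.027588 × 12.98 ≈ 39.2981 billion.
ΔM = M₂ − M₁ = 39.2981 − 36.4961 = 2.802 billion.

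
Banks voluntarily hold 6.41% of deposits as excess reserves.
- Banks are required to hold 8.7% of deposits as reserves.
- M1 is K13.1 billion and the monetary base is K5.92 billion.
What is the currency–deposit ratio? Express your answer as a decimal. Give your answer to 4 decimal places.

Using m = M/MB = 13.1/5.92 ≈ 2.212838. From m = (1 + c)/(c + rr + e), rearranging gives 1 + c = m·(c + rr + e), so c·(1 − m) = m·(rr + e) − 1.
Hence c = [m·(rr + e) − 1]/(1 − m) = [2.212838 × (0.087 + 0.0641) − 1] / (1 − 2.212838) ≈ 0.548829.

0.5488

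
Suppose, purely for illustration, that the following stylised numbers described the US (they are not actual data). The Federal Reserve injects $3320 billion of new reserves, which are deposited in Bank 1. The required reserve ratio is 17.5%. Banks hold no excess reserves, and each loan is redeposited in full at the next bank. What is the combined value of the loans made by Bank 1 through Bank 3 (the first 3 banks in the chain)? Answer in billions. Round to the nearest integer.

Bank i lends (1 − rr)^i of the original deposit: Bank 1 lends 3320·0.8250 = 2739.0000, Bank 2 lends 3320·0.8250² = 2259.6750, and so on.
Summing a geometric series: total = 3320·[0.8250·(1 − 0.8250^3) / (1 − 0.8250)] ≈ 6862.9069 billion.

$6863 billion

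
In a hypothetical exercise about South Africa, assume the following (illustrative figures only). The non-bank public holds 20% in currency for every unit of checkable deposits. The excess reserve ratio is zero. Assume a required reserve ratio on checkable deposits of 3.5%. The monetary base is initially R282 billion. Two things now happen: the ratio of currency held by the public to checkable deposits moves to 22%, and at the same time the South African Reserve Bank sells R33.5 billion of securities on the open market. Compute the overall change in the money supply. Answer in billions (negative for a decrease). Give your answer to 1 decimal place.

-251.1 billion

Before: m₁ = (1 + 0.2) / (0.035 + 0.2) ≈ 5.10638, MB₁ = 282, so M₁ = 5.10638 × 282 ≈ 1439.9992 billion.
After: m₂ = (1 + 0.22) / (0.035 + 0.22) ≈ 4.78431, MB₂ = 282 − 33.5 = 248.5, so M₂ = 4.78431 × 248.5 ≈ 1188.901 billion.
ΔM = M₂ − M₁ = 1188.901 − 1439.9992 = -251.0982 billion.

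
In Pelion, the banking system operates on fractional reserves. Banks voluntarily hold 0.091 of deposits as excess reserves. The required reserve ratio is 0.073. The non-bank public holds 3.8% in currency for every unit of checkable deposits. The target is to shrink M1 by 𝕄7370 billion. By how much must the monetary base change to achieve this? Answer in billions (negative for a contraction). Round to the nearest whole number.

The money multiplier is m = (1 + c) / (rr + e + c) = (1 + 0.038) / (0.073 + 0.091 + 0.038) ≈ 5.13861.
ΔMB = ΔM / m = (−7370) / 5.13861 ≈ -1434.24 billion.

-1434 billion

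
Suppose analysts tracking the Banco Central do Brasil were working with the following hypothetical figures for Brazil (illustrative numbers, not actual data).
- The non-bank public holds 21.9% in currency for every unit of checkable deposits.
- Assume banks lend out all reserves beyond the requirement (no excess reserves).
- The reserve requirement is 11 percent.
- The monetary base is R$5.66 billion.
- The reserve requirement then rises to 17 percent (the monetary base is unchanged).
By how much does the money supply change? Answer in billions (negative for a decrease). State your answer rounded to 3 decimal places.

-3.235 billion

Initially m₁ = (1 + 0.219) / (0.11 + 0.219) ≈ 3.70517, so M₁ = 3.70517 × 5.66 ≈ 20.9713 billion.
After the change m₂ = (1 + 0.219) / (0.17 + 0.219) ≈ 3.13368, so M₂ = 3.13368 × 5.66 ≈ 17.7366 billion.
ΔM = M₂ − M₁ = 17.7366 − 20.9713 = -3.2347 billion.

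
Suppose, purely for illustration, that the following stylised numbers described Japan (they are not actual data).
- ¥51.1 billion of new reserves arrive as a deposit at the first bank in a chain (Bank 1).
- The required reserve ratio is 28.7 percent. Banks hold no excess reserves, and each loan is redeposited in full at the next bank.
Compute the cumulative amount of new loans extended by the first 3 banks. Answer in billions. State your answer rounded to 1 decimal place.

¥80.9 billion

Bank i lends (1 − rr)^i of the original deposit: Bank 1 lends 51.1·0.7130 = 36.4343, Bank 2 lends 51.1·0.7130² ≈ 25.9777, and so on.
Summing a geometric series: total = 51.1·[0.7130·(1 − 0.7130^3) / (1 − 0.7130)] ≈ 80.9340 billion.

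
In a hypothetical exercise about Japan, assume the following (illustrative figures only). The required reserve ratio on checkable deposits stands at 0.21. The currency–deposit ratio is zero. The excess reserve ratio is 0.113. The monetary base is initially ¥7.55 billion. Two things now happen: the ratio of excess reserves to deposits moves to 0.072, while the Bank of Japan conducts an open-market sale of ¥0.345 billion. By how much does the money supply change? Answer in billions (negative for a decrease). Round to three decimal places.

¥2.175 billion

Before: m₁ = 1 / (0.21 + 0.113) ≈ 3.09598, MB₁ = 7.55, so M₁ = 3.09598 × 7.55 ≈ 23.3746 billion.
After: m₂ = 1 / (0.21 + 0.072) ≈ 3.54610, MB₂ = 7.55 − 0.345 = 7.205, so M₂ = 3.54610 × 7.205 ≈ 25.5497 billion.
ΔM = M₂ − M₁ = 25.5497 − 23.3746 = 2.1751 billion.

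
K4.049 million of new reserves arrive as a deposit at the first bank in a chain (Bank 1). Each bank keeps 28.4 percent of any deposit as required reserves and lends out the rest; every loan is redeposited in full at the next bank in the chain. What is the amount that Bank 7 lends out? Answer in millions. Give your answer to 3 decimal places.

K0.391 million

Each bank lends a fraction (1 − rr) = 0.7160 of the deposit it receives, so Bank 7 receives 4.049·0.7160^6 and lends 4.049·0.7160^7 ≈ 0.3906 million.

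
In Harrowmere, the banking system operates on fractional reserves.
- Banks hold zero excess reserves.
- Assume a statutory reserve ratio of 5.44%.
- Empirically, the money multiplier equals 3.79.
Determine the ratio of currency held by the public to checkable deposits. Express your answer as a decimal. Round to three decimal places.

0.285

Using m = 3.79. From m = (1 + c)/(c + rr + e), rearranging gives 1 + c = m·(c + rr + e), so c·(1 − m) = m·(rr + e) − 1.
Hence c = [m·(rr + e) − 1]/(1 − m) = [3.79 × (0.0544 + 0) − 1] / (1 − 3.79) ≈ 0.284525.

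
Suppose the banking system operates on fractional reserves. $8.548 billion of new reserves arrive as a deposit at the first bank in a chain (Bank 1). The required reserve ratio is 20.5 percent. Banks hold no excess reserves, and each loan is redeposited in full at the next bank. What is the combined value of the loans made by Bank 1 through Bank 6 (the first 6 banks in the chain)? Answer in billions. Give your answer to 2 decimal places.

$24.78 billion

Bank i lends (1 − rr)^i of the original deposit: Bank 1 lends 8.548·0.7950 ≈ 6.7957, Bank 2 lends 8.548·0.7950² ≈ 5.4025, and so on.
Summing a geometric series: total = 8.548·[0.7950·(1 − 0.7950^6) / (1 − 0.7950)] ≈ 24.7804 billion.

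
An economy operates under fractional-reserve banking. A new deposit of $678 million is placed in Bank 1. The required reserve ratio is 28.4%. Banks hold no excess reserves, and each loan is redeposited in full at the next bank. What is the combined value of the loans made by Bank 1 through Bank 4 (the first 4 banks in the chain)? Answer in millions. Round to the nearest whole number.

$1260 million

Bank i lends (1 − rr)^i of the original deposit: Bank 1 lends 678·0.7160 = 485.4480, Bank 2 lends 678·0.7160² ≈ 347.5808, and so on.
Summing a geometric series: total = 678·[0.7160·(1 − 0.7160^4) / (1 − 0.7160)] ≈ 1260.0860 million.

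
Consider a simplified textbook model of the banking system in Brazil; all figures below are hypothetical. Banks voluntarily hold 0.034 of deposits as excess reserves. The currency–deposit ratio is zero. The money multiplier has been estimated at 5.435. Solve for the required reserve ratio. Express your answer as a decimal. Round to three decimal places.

0.150

Using m = 5.435. Since m = (1 + c)/(c + rr + e), the denominator satisfies c + rr + e = (1 + c)/m = (1 + 0) / 5.435 ≈ 0.183993.
With c = 0 and e = 0.034, the required reserve ratio is 0.183993 − 0 − 0.034 = 0.149993.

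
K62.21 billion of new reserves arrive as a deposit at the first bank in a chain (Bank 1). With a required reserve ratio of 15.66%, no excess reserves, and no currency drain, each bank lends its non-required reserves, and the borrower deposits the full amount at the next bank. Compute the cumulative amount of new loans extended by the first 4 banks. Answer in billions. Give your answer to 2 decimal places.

Bank i lends (1 − rr)^i of the original deposit: Bank 1 lends 62.21·0.8434 ≈ 52.4679, Bank 2 lends 62.21·0.8434² ≈ 44.2514, and so on.
Summing a geometric series: total = 62.21·[0.8434·(1 − 0.8434^4) / (1 − 0.8434)] ≈ 165.5181 billion.

K165.52 billion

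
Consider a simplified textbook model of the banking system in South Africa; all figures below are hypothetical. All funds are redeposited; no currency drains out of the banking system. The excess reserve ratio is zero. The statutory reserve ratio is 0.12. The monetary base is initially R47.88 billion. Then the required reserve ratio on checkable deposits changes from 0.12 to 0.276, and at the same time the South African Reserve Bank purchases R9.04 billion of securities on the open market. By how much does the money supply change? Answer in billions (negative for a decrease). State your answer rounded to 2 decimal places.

-192.77 billion

Before: m₁ = 1 / (0.12) ≈ 8.33333, MB₁ = 47.88, so M₁ = 8.33333 × 47.88 ≈ 398.9998 billion.
After: m₂ = 1 / (0.276) ≈ 3.62319, MB₂ = 47.88 + 9.04 = 56.92, so M₂ = 3.62319 × 56.92 ≈ 206.232 billion.
ΔM = M₂ − M₁ = 206.232 − 398.9998 = -192.7678 billion.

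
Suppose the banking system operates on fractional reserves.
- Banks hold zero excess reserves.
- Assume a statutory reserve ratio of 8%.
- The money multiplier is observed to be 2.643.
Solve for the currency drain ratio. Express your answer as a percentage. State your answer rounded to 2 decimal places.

48.00%

Using m = 2.643. From m = (1 + c)/(c + rr + e), rearranging gives 1 + c = m·(c + rr + e), so c·(1 − m) = m·(rr + e) − 1.
Hence c = [m·(rr + e) − 1]/(1 − m) = [2.643 × (0.08 + 0) − 1] / (1 − 2.643) ≈ 0.479951.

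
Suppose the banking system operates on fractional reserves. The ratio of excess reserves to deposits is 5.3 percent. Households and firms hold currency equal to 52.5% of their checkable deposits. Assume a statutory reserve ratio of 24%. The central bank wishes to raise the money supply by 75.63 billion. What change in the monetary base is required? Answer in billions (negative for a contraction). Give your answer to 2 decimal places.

The money multiplier is m = (1 + c) / (rr + e + c) = (1 + 0.525) / (0.24 + 0.053 + 0.525) ≈ 1.86430.
ΔMB = ΔM / m = (+75.63) / 1.86430 ≈ 40.5675 billion.

40.57 billion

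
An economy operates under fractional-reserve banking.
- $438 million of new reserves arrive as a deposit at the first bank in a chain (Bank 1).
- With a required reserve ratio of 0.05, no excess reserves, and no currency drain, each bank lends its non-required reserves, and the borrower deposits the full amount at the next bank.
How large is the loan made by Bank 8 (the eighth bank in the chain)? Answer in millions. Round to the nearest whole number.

$291 million

Each bank lends a fraction (1 − rr) = 0.9500 of the deposit it receives, so Bank 8 receives 438·0.9500^7 and lends 438·0.9500^8 ≈ 290.5781 million.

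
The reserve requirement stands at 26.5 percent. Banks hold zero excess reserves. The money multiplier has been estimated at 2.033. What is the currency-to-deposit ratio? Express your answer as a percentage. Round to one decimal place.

Using m = 2.033. From m = (1 + c)/(c + rr + e), rearranging gives 1 + c = m·(c + rr + e), so c·(1 − m) = m·(rr + e) − 1.
Hence c = [m·(rr + e) − 1]/(1 − m) = [2.033 × (0.265 + 0) − 1] / (1 − 2.033) ≈ 0.446520.

44.7%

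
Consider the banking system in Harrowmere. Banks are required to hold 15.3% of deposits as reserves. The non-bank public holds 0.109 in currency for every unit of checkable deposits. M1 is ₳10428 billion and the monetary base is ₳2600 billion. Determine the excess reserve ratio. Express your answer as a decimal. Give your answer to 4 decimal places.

0.0145

Using m = M/MB = 10428/2600 ≈ 4.010769. Since m = (1 + c)/(c + rr + e), the denominator satisfies c + rr + e = (1 + c)/m = (1 + 0.109) / 4.010769 ≈ 0.276506.
With c = 0.109 and rr = 0.153, the excess reserve ratio is 0.276506 − 0.109 − 0.153 = 0.014506.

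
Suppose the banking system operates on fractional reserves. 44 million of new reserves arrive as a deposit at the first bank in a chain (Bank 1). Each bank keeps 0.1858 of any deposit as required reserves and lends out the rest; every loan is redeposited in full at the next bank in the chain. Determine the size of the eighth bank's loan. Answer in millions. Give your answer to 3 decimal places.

Each bank lends a fraction (1 − rr) = 0.8142 of the deposit it receives, so Bank 8 receives 44·0.8142^7 and lends 44·0.8142^8 ≈ 8.4977 million.

8.498 million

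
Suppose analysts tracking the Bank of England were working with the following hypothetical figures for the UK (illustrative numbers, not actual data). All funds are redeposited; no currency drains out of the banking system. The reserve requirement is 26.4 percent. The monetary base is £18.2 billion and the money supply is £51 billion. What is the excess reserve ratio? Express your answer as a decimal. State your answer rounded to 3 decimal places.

Using m = M/MB = 51/18.2 ≈ 2.802198. Since m = (1 + c)/(c + rr + e), the denominator satisfies c + rr + e = (1 + c)/m = (1 + 0) / 2.802198 ≈ 0.356863.
With c = 0 and rr = 0.264, the excess reserve ratio is 0.356863 − 0 − 0.264 = 0.092863.

0.093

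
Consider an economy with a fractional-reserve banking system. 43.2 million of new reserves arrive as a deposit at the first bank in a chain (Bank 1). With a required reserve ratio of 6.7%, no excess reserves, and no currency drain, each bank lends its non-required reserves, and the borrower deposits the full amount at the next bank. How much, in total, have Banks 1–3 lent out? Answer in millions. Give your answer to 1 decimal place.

Bank i lends (1 − rr)^i of the original deposit: Bank 1 lends 43.2·0.9330 = 40.3056, Bank 2 lends 43.2·0.9330² ≈ 37.6051, and so on.
Summing a geometric series: total = 43.2·[0.9330·(1 − 0.9330^3) / (1 − 0.9330)] ≈ 112.9963 million.

113.0 million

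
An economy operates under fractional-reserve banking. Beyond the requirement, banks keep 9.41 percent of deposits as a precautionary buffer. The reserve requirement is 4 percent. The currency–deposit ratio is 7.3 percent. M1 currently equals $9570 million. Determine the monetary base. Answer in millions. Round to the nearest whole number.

The money multiplier is m = (1 + c) / (rr + e + c) = (1 + 0.073) / (0.04 + 0.0941 + 0.073) ≈ 5.18107.
MB = M / m = 9570 / 5.18107 ≈ 1847.1088 million.

$1847 million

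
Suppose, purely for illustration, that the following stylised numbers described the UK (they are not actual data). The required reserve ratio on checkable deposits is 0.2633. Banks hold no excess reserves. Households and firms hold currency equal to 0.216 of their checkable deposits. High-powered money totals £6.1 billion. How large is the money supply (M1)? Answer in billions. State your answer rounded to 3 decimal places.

£15.476 billion

The money multiplier is m = (1 + c) / (rr + c) = (1 + 0.216) / (0.2633 + 0.216) ≈ 2.53703.
So M = m × MB = 2.53703 × 6.1 ≈ 15.4759 billion.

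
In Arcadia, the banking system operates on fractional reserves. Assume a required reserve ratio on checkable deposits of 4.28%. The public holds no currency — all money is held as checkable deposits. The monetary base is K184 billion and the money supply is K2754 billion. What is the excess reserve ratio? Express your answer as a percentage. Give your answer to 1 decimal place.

Using m = M/MB = 2754/184 ≈ 14.967391. Since m = (1 + c)/(c + rr + e), the denominator satisfies c + rr + e = (1 + c)/m = (1 + 0) / 14.967391 ≈ 0.066812.
With c = 0 and rr = 0.0428, the excess reserve ratio is 0.066812 − 0 − 0.0428 = 0.024012.

2.4%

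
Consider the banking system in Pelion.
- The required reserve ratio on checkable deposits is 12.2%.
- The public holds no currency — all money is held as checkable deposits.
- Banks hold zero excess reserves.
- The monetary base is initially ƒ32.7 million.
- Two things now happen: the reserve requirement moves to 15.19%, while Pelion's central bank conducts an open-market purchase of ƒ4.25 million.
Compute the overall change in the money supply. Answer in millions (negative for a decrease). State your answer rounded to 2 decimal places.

-24.78 million

Before: m₁ = 1 / (0.122) ≈ 8.19672, MB₁ = 32.7, so M₁ = 8.19672 × 32.7 ≈ 268.0327 million.
After: m₂ = 1 / (0.1519) ≈ 6.58328, MB₂ = 32.7 + 4.25 = 36.95, so M₂ = 6.58328 × 36.95 ≈ 243.2522 million.
ΔM = M₂ − M₁ = 243.2522 − 268.0327 = -24.7805 million.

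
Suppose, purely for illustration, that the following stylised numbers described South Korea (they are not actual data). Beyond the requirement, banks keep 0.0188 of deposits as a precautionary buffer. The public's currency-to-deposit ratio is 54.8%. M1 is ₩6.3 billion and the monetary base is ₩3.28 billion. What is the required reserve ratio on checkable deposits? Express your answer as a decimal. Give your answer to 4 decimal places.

Using m = M/MB = 6.3/3.28 ≈ 1.920732. Since m = (1 + c)/(c + rr + e), the denominator satisfies c + rr + e = (1 + c)/m = (1 + 0.548) / 1.920732 ≈ 0.805943.
With c = 0.548 and e = 0.0188, the required reserve ratio on checkable deposits is 0.805943 − 0.548 − 0.0188 = 0.239143.

0.2391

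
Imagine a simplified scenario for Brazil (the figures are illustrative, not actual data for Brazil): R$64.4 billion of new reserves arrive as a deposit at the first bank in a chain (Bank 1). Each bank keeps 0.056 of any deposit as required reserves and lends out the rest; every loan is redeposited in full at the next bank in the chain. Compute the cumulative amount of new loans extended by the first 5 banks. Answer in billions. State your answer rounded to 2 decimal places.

R$271.78 billion

Bank i lends (1 − rr)^i of the original deposit: Bank 1 lends 64.4·0.9440 = 60.7936, Bank 2 lends 64.4·0.9440² ≈ 57.3892, and so on.
Summing a geometric series: total = 64.4·[0.9440·(1 − 0.9440^5) / (1 − 0.9440)] ≈ 271.7773 billion.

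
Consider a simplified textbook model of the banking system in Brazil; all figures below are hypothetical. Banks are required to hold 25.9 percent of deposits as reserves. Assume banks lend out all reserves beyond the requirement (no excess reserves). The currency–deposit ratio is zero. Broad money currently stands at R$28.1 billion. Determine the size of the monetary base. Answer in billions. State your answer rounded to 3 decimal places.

With no currency drain and no excess reserves, the money multiplier is m = 1/rr = 1/0.259 ≈ 3.861004.
The monetary base is MB = M / m = 28.1 / 3.861004 ≈ 7.2779 billion.

R$7.278 billion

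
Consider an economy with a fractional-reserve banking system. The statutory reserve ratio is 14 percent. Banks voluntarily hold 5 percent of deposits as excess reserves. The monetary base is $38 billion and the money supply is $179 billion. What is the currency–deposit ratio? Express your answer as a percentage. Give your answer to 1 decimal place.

2.8%

Using m = M/MB = 179/38 ≈ 4.710526. From m = (1 + c)/(c + rr + e), rearranging gives 1 + c = m·(c + rr + e), so c·(1 − m) = m·(rr + e) − 1.
Hence c = [m·(rr + e) − 1]/(1 − m) = [4.710526 × (0.14 + 0.05) − 1] / (1 − 4.710526) ≈ 0.028298.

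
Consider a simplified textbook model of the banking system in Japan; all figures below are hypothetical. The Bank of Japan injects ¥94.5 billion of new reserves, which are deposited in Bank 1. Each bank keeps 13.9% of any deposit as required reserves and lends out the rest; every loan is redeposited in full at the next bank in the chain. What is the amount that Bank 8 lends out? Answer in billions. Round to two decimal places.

¥28.54 billion

Each bank lends a fraction (1 − rr) = 0.8610 of the deposit it receives, so Bank 8 receives 94.5·0.8610^7 and lends 94.5·0.8610^8 ≈ 28.5402 billion.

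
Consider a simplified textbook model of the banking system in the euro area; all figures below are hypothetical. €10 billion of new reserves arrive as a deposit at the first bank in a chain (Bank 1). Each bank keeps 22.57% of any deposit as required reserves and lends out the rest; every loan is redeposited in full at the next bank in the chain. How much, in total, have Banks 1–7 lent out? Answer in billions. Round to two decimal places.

€28.58 billion

Bank i lends (1 − rr)^i of the original deposit: Bank 1 lends 10·0.7743 = 7.7430, Bank 2 lends 10·0.7743² ≈ 5.9954, and so on.
Summing a geometric series: total = 10·[0.7743·(1 − 0.7743^7) / (1 − 0.7743)] ≈ 28.5820 billion.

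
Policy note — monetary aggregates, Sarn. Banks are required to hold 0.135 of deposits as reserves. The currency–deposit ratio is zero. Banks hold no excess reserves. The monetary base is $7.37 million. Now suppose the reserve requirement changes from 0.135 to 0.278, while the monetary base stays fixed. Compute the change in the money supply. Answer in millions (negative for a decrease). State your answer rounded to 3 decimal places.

Initially m₁ = 1 / (0.135) ≈ 7.40741, so M₁ = 7.40741 × 7.37 ≈ 54.5926 million.
After the change m₂ = 1 / (0.278) ≈ 3.59712, so M₂ = 3.59712 × 7.37 ≈ 26.5108 million.
ΔM = M₂ − M₁ = 26.5108 − 54.5926 = -28.0818 million.

-28.082 million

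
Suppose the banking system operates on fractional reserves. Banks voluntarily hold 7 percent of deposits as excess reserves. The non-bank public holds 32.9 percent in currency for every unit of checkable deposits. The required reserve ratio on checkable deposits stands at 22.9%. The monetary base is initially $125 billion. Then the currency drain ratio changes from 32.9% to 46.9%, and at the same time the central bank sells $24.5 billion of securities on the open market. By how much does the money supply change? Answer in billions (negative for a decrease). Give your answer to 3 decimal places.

-72.298 billion

Before: m₁ = (1 + 0.329) / (0.229 + 0.07 + 0.329) ≈ 2.1162420, MB₁ = 125, so M₁ = 2.1162420 × 125 ≈ 264.5303 billion.
After: m₂ = (1 + 0.469) / (0.229 + 0.07 + 0.469) ≈ 1.9127604, MB₂ = 125 − 24.5 = 100.5, so M₂ = 1.9127604 × 100.5 ≈ 192.2324 billion.
ΔM = M₂ − M₁ = 192.2324 − 264.5303 = -72.2979 billion.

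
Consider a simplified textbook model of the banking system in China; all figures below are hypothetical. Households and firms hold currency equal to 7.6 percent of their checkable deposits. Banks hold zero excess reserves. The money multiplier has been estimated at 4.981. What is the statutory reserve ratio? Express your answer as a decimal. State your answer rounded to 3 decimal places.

0.140

Using m = 4.981. Since m = (1 + c)/(c + rr + e), the denominator satisfies c + rr + e = (1 + c)/m = (1 + 0.076) / 4.981 ≈ 0.216021.
With c = 0.076 and e = 0, the statutory reserve ratio is 0.216021 − 0.076 − 0 = 0.140021.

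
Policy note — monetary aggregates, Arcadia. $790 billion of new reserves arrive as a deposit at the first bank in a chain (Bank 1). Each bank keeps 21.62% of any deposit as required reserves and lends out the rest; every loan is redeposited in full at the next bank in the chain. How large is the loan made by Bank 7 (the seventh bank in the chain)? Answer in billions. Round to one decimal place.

$143.6 billion

Each bank lends a fraction (1 − rr) = 0.7838 of the deposit it receives, so Bank 7 receives 790·0.7838^6 and lends 790·0.7838^7 ≈ 143.5701 billion.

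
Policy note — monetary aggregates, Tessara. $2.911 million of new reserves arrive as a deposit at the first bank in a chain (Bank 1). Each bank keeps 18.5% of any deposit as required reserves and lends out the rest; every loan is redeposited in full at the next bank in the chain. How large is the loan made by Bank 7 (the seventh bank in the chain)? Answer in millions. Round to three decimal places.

Each bank lends a fraction (1 − rr) = 0.8150 of the deposit it receives, so Bank 7 receives 2.911·0.8150^6 and lends 2.911·0.8150^7 ≈ 0.6953 million.

$0.695 million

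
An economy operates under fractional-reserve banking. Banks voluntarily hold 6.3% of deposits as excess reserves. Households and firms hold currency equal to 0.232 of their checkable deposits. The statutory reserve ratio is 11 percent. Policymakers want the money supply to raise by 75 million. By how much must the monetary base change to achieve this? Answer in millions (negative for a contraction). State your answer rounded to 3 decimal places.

The money multiplier is m = (1 + c) / (rr + e + c) = (1 + 0.232) / (0.11 + 0.063 + 0.232) ≈ 3.041975.
ΔMB = ΔM / m = (+75) / 3.041975 ≈ 24.655 million.

24.655 million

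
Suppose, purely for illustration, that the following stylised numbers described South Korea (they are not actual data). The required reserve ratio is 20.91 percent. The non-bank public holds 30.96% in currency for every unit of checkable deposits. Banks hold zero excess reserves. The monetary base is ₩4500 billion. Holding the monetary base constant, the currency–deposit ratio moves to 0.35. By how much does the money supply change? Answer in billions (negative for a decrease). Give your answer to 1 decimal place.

Initially m₁ = (1 + 0.3096) / (0.2091 + 0.3096) ≈ 2.524773, so M₁ = 2.524773 × 4500 = 11361.4785 billion.
After the change m₂ = (1 + 0.35) / (0.2091 + 0.35) ≈ 2.414595, so M₂ = 2.414595 × 4500 = 10865.6775 billion.
ΔM = M₂ − M₁ = 10865.6775 − 11361.4785 = -495.801 billion.

-495.8 billion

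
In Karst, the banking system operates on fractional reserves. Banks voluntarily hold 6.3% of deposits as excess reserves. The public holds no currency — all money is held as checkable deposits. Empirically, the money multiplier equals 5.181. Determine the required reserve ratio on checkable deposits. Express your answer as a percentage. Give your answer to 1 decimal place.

13.0%

Using m = 5.181. Since m = (1 + c)/(c + rr + e), the denominator satisfies c + rr + e = (1 + c)/m = (1 + 0) / 5.181 ≈ 0.193013.
With c = 0 and e = 0.063, the required reserve ratio on checkable deposits is 0.193013 − 0 − 0.063 = 0.130013.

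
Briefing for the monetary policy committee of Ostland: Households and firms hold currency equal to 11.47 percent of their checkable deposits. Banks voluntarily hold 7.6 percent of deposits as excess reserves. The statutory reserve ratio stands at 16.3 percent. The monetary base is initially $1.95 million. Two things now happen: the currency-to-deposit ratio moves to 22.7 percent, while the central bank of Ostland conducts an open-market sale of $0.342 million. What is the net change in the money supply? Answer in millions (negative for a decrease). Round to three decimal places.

Before: m₁ = (1 + 0.1147) / (0.163 + 0.076 + 0.1147) ≈ 3.15154, MB₁ = 1.95, so M₁ = 3.15154 × 1.95 ≈ 6.1455 million.
After: m₂ = (1 + 0.227) / (0.163 + 0.076 + 0.227) ≈ 2.63305, MB₂ = 1.95 − 0.342 = 1.608, so M₂ = 2.63305 × 1.608 ≈ 4.2339 million.
ΔM = M₂ − M₁ = 4.2339 − 6.1455 = -1.9116 million.

-1.912 million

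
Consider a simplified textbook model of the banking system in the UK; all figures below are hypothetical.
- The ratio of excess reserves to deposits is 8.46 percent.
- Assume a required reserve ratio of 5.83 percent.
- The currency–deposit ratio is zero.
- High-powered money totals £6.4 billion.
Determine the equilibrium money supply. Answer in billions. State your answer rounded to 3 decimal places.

The money multiplier is m = 1 / (rr + e) = 1 / (0.0583 + 0.0846) ≈ 6.99790.
So M = m × MB = 6.99790 × 6.4 ≈ 44.7866 billion.

£44.787 billion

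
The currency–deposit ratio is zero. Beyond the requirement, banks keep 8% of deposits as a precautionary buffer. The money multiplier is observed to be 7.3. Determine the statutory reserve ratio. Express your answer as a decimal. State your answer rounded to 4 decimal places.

0.0570

Using m = 7.3. Since m = (1 + c)/(c + rr + e), the denominator satisfies c + rr + e = (1 + c)/m = (1 + 0) / 7.3 ≈ 0.136986.
With c = 0 and e = 0.08, the statutory reserve ratio is 0.136986 − 0 − 0.08 = 0.056986.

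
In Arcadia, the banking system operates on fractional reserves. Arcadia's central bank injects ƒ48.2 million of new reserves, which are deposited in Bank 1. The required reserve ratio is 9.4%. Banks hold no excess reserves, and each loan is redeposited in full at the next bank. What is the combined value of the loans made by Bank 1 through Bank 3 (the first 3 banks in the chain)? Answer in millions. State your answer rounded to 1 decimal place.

ƒ119.1 million

Bank i lends (1 − rr)^i of the original deposit: Bank 1 lends 48.2·0.9060 = 43.6692, Bank 2 lends 48.2·0.9060² ≈ 39.5643, and so on.
Summing a geometric series: total = 48.2·[0.9060·(1 − 0.9060^3) / (1 − 0.9060)] ≈ 119.0787 million.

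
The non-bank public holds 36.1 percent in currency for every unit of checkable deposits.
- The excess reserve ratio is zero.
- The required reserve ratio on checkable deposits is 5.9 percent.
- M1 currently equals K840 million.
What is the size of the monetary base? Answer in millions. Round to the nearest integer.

K259 million

The money multiplier is m = (1 + c) / (rr + c) = (1 + 0.361) / (0.059 + 0.361) ≈ 3.2405.
MB = M / m = 840 / 3.2405 ≈ 259.2193 million.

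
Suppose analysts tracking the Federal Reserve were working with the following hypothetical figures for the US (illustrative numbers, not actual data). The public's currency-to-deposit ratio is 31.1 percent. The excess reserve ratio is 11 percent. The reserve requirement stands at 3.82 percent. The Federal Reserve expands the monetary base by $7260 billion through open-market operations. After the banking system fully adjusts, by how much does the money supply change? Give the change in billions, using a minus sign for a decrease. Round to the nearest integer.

The money multiplier is m = (1 + c) / (rr + e + c) = (1 + 0.311) / (0.0382 + 0.11 + 0.311) ≈ 2.85497.
The purchase adds 7260 billion of base, so ΔM = m × ΔMB = 2.85497 × (+7260) = 20727.0822 billion.

$20727 billion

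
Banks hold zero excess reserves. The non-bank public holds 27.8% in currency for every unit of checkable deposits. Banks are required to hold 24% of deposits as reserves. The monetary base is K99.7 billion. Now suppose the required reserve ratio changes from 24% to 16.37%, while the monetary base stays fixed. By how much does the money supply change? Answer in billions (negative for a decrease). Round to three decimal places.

K42.491 billion

Initially m₁ = (1 + 0.278) / (0.24 + 0.278) ≈ 2.467181, so M₁ = 2.467181 × 99.7 ≈ 245.9779 billion.
After the change m₂ = (1 + 0.278) / (0.1637 + 0.278) ≈ 2.893367, so M₂ = 2.893367 × 99.7 ≈ 288.4687 billion.
ΔM = M₂ − M₁ = 288.4687 − 245.9779 = 42.4908 billion.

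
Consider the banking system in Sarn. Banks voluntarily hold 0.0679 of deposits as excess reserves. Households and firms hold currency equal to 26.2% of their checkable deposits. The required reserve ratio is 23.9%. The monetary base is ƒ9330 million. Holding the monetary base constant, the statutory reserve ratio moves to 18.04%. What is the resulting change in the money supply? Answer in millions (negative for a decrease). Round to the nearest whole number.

Initially m₁ = (1 + 0.262) / (0.239 + 0.0679 + 0.262) ≈ 2.21832, so M₁ = 2.21832 × 9330 = 20696.9256 million.
After the change m₂ = (1 + 0.262) / (0.1804 + 0.0679 + 0.262) ≈ 2.47306, so M₂ = 2.47306 × 9330 = 23073.6498 million.
ΔM = M₂ − M₁ = 23073.6498 − 20696.9256 = 2376.7242 million.

ƒ2377 million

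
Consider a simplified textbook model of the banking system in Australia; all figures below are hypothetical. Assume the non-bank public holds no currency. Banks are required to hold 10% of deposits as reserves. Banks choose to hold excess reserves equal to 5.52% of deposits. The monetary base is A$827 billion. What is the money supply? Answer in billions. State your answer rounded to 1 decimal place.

The money multiplier is m = 1 / (rr + e) = 1 / (0.1 + 0.0552) ≈ 6.44330.
So M = m × MB = 6.44330 × 827 = 5328.6091 billion.

A$5328.6 billion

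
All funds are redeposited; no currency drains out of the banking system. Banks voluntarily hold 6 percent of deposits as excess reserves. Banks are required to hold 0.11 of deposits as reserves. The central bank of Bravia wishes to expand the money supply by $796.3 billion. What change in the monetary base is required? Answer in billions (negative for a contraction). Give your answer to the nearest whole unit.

$135 billion

The money multiplier is m = 1 / (rr + e) = 1 / (0.11 + 0.06) ≈ 5.8824.
ΔMB = ΔM / m = (+796.3) / 5.8824 ≈ 135.3699 billion.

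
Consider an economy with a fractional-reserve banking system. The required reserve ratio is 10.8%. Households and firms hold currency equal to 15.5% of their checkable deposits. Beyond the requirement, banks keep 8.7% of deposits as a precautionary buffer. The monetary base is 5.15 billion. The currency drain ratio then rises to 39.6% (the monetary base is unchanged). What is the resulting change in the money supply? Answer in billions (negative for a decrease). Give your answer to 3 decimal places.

Initially m₁ = (1 + 0.155) / (0.108 + 0.087 + 0.155) = 3.3, so M₁ = 3.3 × 5.15 = 16.995 billion.
After the change m₂ = (1 + 0.396) / (0.108 + 0.087 + 0.396) ≈ 2.36210, so M₂ = 2.36210 × 5.15 ≈ 12.1648 billion.
ΔM = M₂ − M₁ = 12.1648 − 16.995 = -4.8302 billion.

-4.830 billion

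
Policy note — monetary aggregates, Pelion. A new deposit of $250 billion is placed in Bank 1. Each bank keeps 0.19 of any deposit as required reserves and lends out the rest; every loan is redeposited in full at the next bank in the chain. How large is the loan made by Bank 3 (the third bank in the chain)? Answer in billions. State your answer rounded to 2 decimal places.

$132.86 billion

Each bank lends a fraction (1 − rr) = 0.8100 of the deposit it receives, so Bank 3 receives 250·0.8100^2 and lends 250·0.8100^3 ≈ 132.8603 billion.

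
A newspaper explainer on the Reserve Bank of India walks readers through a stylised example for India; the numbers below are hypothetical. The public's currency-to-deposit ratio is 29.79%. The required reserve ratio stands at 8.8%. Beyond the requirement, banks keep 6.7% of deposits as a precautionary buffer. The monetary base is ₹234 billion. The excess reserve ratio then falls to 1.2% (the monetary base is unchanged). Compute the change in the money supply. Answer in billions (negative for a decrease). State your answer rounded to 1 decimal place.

₹92.7 billion

Initially m₁ = (1 + 0.2979) / (0.088 + 0.067 + 0.2979) ≈ 2.86575, so M₁ = 2.86575 × 234 = 670.5855 billion.
After the change m₂ = (1 + 0.2979) / (0.088 + 0.012 + 0.2979) ≈ 3.26187, so M₂ = 3.26187 × 234 ≈ 763.2776 billion.
ΔM = M₂ − M₁ = 763.2776 − 670.5855 = 92.6921 billion.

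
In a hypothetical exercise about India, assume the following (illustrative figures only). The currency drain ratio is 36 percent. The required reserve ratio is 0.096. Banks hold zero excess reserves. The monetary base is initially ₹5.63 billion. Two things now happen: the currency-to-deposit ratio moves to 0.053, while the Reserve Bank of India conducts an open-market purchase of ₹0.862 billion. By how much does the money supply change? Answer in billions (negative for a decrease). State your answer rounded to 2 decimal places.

₹29.09 billion

Before: m₁ = (1 + 0.36) / (0.096 + 0.36) ≈ 2.9825, MB₁ = 5.63, so M₁ = 2.9825 × 5.63 ≈ 16.7915 billion.
After: m₂ = (1 + 0.053) / (0.096 + 0.053) ≈ 7.0671, MB₂ = 5.63 + 0.862 = 6.492, so M₂ = 7.0671 × 6.492 ≈ 45.8796 billion.
ΔM = M₂ − M₁ = 45.8796 − 16.7915 = 29.0881 billion.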